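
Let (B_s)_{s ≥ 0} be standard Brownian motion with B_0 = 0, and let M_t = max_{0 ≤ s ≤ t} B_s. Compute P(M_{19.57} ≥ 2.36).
P(M_{19.57} ≥ 2.36) = 2·P(B_{19.57} ≥ 2.36) = 2(1 − Φ(2.36/√19.57)) ≈ 0.5937

By the reflection principle for Brownian motion, P(M_t ≥ a) = 2 · P(B_t ≥ a) for a ≥ 0. Since B_t ~ N(0, t), P(B_t ≥ 2.36) = 1 − Φ(2.36/√t) = 1 − Φ(2.36/√19.57) = 1 − Φ(0.5335). So
  P(M_{19.57} ≥ 2.36) = 2(1 − Φ(0.5335)) ≈ 0.5937.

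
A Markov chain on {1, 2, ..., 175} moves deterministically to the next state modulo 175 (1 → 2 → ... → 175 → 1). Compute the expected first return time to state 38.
E[T_38 | X_0 = 38] = 175

The chain cycles deterministically, so starting at state 38 it returns in exactly 175 steps. Equivalently, the stationary distribution is uniform π_j = 1/175 for every state j, so by Kac's formula E[T_38] = 1/π_38 = 175.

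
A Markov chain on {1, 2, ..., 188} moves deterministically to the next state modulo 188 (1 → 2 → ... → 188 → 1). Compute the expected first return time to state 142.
E[T_142 | X_0 = 142] = 188

The chain cycles deterministically, so starting at state 142 it returns in exactly 188 steps. Equivalently, the stationary distribution is uniform π_j = 1/188 for every state j, so by Kac's formula E[T_142] = 1/π_142 = 188.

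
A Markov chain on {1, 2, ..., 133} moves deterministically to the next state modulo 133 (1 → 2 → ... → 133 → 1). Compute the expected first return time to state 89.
E[T_89 | X_0 = 89] = 133

The chain cycles deterministically, so starting at state 89 it returns in exactly 133 steps. Equivalently, the stationary distribution is uniform π_j = 1/133 for every state j, so by Kac's formula E[T_89] = 1/π_89 = 133.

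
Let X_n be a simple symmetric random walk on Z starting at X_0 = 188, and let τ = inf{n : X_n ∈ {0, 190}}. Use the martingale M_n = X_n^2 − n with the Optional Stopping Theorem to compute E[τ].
E[τ] = 376

M_n = X_n^2 − n is a martingale (since E[X_{n+1}^2 | F_n] = X_n^2 + 1). By OST (τ has finite mean in a bounded region), E[M_τ] = E[M_0] = X_0^2 − 0 = 188^2 = 35344. Also E[M_τ] = E[X_τ^2] − E[τ]. The walk exits at 0 or 190, with P(hit 190 first) = 188/190, so E[X_τ^2] = 190^2 · 188/190 + 0 = 35720. Thus E[τ] = E[X_τ^2] − E[M_τ] = 35720 − 35344 = 376 = 188(190 − 188) = 376.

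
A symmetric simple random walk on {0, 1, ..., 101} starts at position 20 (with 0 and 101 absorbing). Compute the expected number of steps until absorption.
E[τ | X_0 = 20] = 1620

Let v_k = E[τ | X_0 = k]. Boundary: v_0 = v_101 = 0. Recurrence: v_k = 1 + (v_{k-1} + v_{k+1})/2 for 1 ≤ k ≤ 100. The particular solution to v_k − (v_{k-1} + v_{k+1})/2 = 1 is v_k = −k^2. Adding homogeneous solution A + B k and matching boundaries gives v_k = k (101 − k). Substituting k = 20: v_20 = 20 · 81 = 1620.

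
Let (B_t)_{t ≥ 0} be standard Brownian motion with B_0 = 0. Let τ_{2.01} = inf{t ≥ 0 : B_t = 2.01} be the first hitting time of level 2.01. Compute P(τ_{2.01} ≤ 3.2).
P(τ_{2.01} ≤ 3.2) = 2(1 − Φ(2.01/√3.2)) = 2(1 − Φ(1.1236)) ≈ 0.2612

By the reflection principle for standard BM, P(τ_b ≤ t) = 2 · P(B_t ≥ b). Since B_t ~ N(0, t), P(B_t ≥ 2.01) = 1 − Φ(2.01/√t) = 1 − Φ(2.01/√3.2) = 1 − Φ(1.1236) ≈ 0.13059. Doubling: P(τ_{2.01} ≤ 3.2) ≈ 2 · 0.13059 = 0.26118 ≈ 0.2612.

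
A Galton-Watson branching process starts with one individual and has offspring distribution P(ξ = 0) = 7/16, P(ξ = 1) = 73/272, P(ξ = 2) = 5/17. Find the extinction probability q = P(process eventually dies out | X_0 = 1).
q = 1

Mean offspring μ = 0·7/16 + 1·73/272 + 2·5/17 = 233/272 ≤ 1. For μ ≤ 1 with offspring not concentrated at 1, the Galton-Watson process goes extinct almost surely, so q = 1.
(Algebraic check: The pgf is f(s) = 7/16 + 73/272·s + 5/17·s². The extinction probability q is the smallest fixed point of f in [0, 1]. Setting s = f(s):
  5/17·s² + (73/272 − 1)·s + 7/16 = 0
  5/17·s² − (7/16 + 5/17)·s + 7/16 = 0
which factors as (s − 1)·(5/17·s − 7/16) = 0, giving roots s = 1 and s = (7/16)/(5/17) = 119/80. Since 119/80 ≥ 1, the smallest root in [0, 1] is s = 1.)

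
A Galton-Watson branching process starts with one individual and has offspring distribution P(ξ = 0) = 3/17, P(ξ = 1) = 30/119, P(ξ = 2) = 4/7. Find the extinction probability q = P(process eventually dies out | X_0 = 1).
q = 21/68

The pgf is f(s) = 3/17 + 30/119·s + 4/7·s². The extinction probability q is the smallest fixed point of f in [0, 1]. Setting s = f(s):
  4/7·s² + (30/119 − 1)·s + 3/17 = 0
  4/7·s² − (3/17 + 4/7)·s + 3/17 = 0
which factors as (s − 1)·(4/7·s − 3/17) = 0, giving roots s = 1 and s = (3/17)/(4/7) = 21/68.
Mean offspring μ = 30/119 + 2·4/7 = 166/119 > 1 (supercritical), so q < 1. The extinction probability is the smaller root: q = (3/17)/(4/7) = 21/68.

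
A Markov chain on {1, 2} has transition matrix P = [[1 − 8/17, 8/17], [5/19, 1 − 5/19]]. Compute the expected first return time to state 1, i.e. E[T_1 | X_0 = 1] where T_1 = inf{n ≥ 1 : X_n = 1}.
E[T_1 | X_0 = 1] = 1/π_1 = 237/85

For an irreducible recurrent Markov chain with stationary distribution π, E[T_i | X_0 = i] = 1/π_i (Kac's formula). Here π_1 = (5/19)/(8/17 + 5/19) = (5/19)/(237/323) = 85/237, so E[T_1 | X_0 = 1] = 1/π_1 = (8/17 + 5/19)/(5/19) = (237/323)/(5/19) = 237/85.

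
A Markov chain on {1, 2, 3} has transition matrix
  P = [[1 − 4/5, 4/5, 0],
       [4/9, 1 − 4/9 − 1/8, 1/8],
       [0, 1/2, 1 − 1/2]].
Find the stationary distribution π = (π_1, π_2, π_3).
π = (4/13, 36/65, 9/65)

This is a birth-death chain on three states, which satisfies detailed balance: π_1 · P_{12} = π_2 · P_{21} and π_2 · P_{23} = π_3 · P_{32}.
From π_1 · 4/5 = π_2 · 4/9: π_2/π_1 = (4/5)/(4/9) = 9/5.
From π_2 · 1/8 = π_3 · 1/2: π_3/π_2 = (1/8)/(1/2) = 1/4.
Take π_1 proportional to 1; then unnormalized π = (1, 9/5, 9/20). Normalize by dividing by the sum 13/4:
  π = (4/13, 36/65, 9/65).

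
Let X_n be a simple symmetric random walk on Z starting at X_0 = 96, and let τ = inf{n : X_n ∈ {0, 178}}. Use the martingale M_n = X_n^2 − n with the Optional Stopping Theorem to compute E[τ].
E[τ] = 7872

M_n = X_n^2 − n is a martingale (since E[X_{n+1}^2 | F_n] = X_n^2 + 1). By OST (τ has finite mean in a bounded region), E[M_τ] = E[M_0] = X_0^2 − 0 = 96^2 = 9216. Also E[M_τ] = E[X_τ^2] − E[τ]. The walk exits at 0 or 178, with P(hit 178 first) = 96/178, so E[X_τ^2] = 178^2 · 96/178 + 0 = 17088. Thus E[τ] = E[X_τ^2] − E[M_τ] = 17088 − 9216 = 7872 = 96(178 − 96) = 7872.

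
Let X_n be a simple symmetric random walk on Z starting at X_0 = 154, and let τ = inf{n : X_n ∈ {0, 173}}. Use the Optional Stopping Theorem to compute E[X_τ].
E[X_τ] = 154

X_n is a martingale and τ is a bounded-mean stopping time (indeed τ is finite a.s. with bounded expectation since the walk is in a bounded region). By the OST, E[X_τ] = E[X_0] = 154. Equivalently: E[X_τ] = 173 · P(hit 173 first) + 0 · P(hit 0 first) = 173 · (154/173) = 154.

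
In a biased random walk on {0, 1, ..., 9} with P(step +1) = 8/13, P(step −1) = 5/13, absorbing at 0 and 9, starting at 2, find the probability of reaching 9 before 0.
P(hit 9 before 0) = (1 − (5/8)^2) / (1 − (5/8)^9) = 27262976/44088201

Let u_k denote P(reach 9 before 0 | start at k). Boundary: u_0 = 0, u_9 = 1. Recurrence: u_k = 8/13·u_{k+1} + 5/13·u_{k-1} for 1 ≤ k ≤ 8. Try u_k = A + B·r^k with r = q/p = (5/13)/(8/13) = 5/8. Substitution satisfies the recurrence; boundary conditions give:
  u_k = (1 − r^k) / (1 − r^N) = (1 − (5/8)^2) / (1 − (5/8)^9) = 27262976/44088201.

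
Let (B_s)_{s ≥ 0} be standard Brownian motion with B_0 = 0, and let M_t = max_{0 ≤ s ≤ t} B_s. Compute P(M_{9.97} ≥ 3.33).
P(M_{9.97} ≥ 3.33) = 2·P(B_{9.97} ≥ 3.33) = 2(1 − Φ(3.33/√9.97)) ≈ 0.2916

By the reflection principle for Brownian motion, P(M_t ≥ a) = 2 · P(B_t ≥ a) for a ≥ 0. Since B_t ~ N(0, t), P(B_t ≥ 3.33) = 1 − Φ(3.33/√t) = 1 − Φ(3.33/√9.97) = 1 − Φ(1.0546). So
  P(M_{9.97} ≥ 3.33) = 2(1 − Φ(1.0546)) ≈ 0.2916.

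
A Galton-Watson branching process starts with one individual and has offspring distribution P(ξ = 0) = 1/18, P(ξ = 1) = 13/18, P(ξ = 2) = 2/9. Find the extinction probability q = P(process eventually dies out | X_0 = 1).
q = 1/4

The pgf is f(s) = 1/18 + 13/18·s + 2/9·s². The extinction probability q is the smallest fixed point of f in [0, 1]. Setting s = f(s):
  2/9·s² + (13/18 − 1)·s + 1/18 = 0
  2/9·s² − (1/18 + 2/9)·s + 1/18 = 0
which factors as (s − 1)·(2/9·s − 1/18) = 0, giving roots s = 1 and s = (1/18)/(2/9) = 1/4.
Mean offspring μ = 13/18 + 2·2/9 = 7/6 > 1 (supercritical), so q < 1. The extinction probability is the smaller root: q = (1/18)/(2/9) = 1/4.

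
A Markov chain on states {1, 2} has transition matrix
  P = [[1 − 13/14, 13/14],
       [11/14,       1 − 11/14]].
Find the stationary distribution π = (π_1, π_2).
π_1 = 11/24, π_2 = 13/24

Solve πP = π with π_1 + π_2 = 1. From πP = π: π_1 · (1 − 13/14) + π_2 · 11/14 = π_1 ⇒ π_2 · 11/14 = π_1 · 13/14 ⇒ π_2/π_1 = (13/14)/(11/14) = 13/11. Together with π_1 + π_2 = 1:
  π_1 = (11/14)/(13/14 + 11/14) = (11/14)/(12/7) = 11/24,
  π_2 = (13/14)/(13/14 + 11/14) = (13/14)/(12/7) = 13/24.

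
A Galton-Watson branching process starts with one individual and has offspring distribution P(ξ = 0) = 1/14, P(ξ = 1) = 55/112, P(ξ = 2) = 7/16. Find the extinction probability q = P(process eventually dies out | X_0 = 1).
q = 8/49

The pgf is f(s) = 1/14 + 55/112·s + 7/16·s². The extinction probability q is the smallest fixed point of f in [0, 1]. Setting s = f(s):
  7/16·s² + (55/112 − 1)·s + 1/14 = 0
  7/16·s² − (1/14 + 7/16)·s + 1/14 = 0
which factors as (s − 1)·(7/16·s − 1/14) = 0, giving roots s = 1 and s = (1/14)/(7/16) = 8/49.
Mean offspring μ = 55/112 + 2·7/16 = 153/112 > 1 (supercritical), so q < 1. The extinction probability is the smaller root: q = (1/14)/(7/16) = 8/49.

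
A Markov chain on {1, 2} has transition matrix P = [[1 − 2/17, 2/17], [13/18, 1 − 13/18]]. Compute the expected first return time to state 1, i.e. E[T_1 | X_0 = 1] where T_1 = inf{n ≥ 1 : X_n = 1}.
E[T_1 | X_0 = 1] = 1/π_1 = 257/221

For an irreducible recurrent Markov chain with stationary distribution π, E[T_i | X_0 = i] = 1/π_i (Kac's formula). Here π_1 = (13/18)/(2/17 + 13/18) = (13/18)/(257/306) = 221/257, so E[T_1 | X_0 = 1] = 1/π_1 = (2/17 + 13/18)/(13/18) = (257/306)/(13/18) = 257/221.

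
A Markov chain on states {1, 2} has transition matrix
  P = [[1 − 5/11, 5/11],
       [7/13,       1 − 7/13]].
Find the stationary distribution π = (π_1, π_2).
π_1 = 77/142, π_2 = 65/142

Solve πP = π with π_1 + π_2 = 1. From πP = π: π_1 · (1 − 5/11) + π_2 · 7/13 = π_1 ⇒ π_2 · 7/13 = π_1 · 5/11 ⇒ π_2/π_1 = (5/11)/(7/13) = 65/77. Together with π_1 + π_2 = 1:
  π_1 = (7/13)/(5/11 + 7/13) = (7/13)/(142/143) = 77/142,
  π_2 = (5/11)/(5/11 + 7/13) = (5/11)/(142/143) = 65/142.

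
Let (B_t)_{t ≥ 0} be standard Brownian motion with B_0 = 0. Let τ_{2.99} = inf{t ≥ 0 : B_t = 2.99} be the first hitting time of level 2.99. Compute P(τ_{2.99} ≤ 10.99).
P(τ_{2.99} ≤ 10.99) = 2(1 − Φ(2.99/√10.99)) = 2(1 − Φ(0.9019)) ≈ 0.3671

By the reflection principle for standard BM, P(τ_b ≤ t) = 2 · P(B_t ≥ b). Since B_t ~ N(0, t), P(B_t ≥ 2.99) = 1 − Φ(2.99/√t) = 1 − Φ(2.99/√10.99) = 1 − Φ(0.9019) ≈ 0.18355. Doubling: P(τ_{2.99} ≤ 10.99) ≈ 2 · 0.18355 = 0.36710 ≈ 0.3671.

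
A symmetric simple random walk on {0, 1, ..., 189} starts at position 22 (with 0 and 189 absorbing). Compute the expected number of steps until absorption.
E[τ | X_0 = 22] = 3674

Let v_k = E[τ | X_0 = k]. Boundary: v_0 = v_189 = 0. Recurrence: v_k = 1 + (v_{k-1} + v_{k+1})/2 for 1 ≤ k ≤ 188. The particular solution to v_k − (v_{k-1} + v_{k+1})/2 = 1 is v_k = −k^2. Adding homogeneous solution A + B k and matching boundaries gives v_k = k (189 − k). Substituting k = 22: v_22 = 22 · 167 = 3674.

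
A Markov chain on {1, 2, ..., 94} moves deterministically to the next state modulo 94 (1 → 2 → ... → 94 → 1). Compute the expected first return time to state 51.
E[T_51 | X_0 = 51] = 94

The chain cycles deterministically, so starting at state 51 it returns in exactly 94 steps. Equivalently, the stationary distribution is uniform π_j = 1/94 for every state j, so by Kac's formula E[T_51] = 1/π_51 = 94.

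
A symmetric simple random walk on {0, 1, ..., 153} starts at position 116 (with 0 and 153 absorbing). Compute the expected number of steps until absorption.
E[τ | X_0 = 116] = 4292

Let v_k = E[τ | X_0 = k]. Boundary: v_0 = v_153 = 0. Recurrence: v_k = 1 + (v_{k-1} + v_{k+1})/2 for 1 ≤ k ≤ 152. The particular solution to v_k − (v_{k-1} + v_{k+1})/2 = 1 is v_k = −k^2. Adding homogeneous solution A + B k and matching boundaries gives v_k = k (153 − k). Substituting k = 116: v_116 = 116 · 37 = 4292.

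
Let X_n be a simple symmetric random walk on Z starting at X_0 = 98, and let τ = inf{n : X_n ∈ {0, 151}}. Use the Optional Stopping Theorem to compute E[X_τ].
E[X_τ] = 98

X_n is a martingale and τ is a bounded-mean stopping time (indeed τ is finite a.s. with bounded expectation since the walk is in a bounded region). By the OST, E[X_τ] = E[X_0] = 98. Equivalently: E[X_τ] = 151 · P(hit 151 first) + 0 · P(hit 0 first) = 151 · (98/151) = 98.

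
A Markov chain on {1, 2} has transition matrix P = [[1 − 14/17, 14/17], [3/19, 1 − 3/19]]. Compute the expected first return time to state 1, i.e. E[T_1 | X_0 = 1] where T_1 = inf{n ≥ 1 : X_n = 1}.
E[T_1 | X_0 = 1] = 1/π_1 = 317/51

For an irreducible recurrent Markov chain with stationary distribution π, E[T_i | X_0 = i] = 1/π_i (Kac's formula). Here π_1 = (3/19)/(14/17 + 3/19) = (3/19)/(317/323) = 51/317, so E[T_1 | X_0 = 1] = 1/π_1 = (14/17 + 3/19)/(3/19) = (317/323)/(3/19) = 317/51.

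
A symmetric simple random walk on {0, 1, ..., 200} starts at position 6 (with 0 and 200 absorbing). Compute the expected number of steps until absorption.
E[τ | X_0 = 6] = 1164

Let v_k = E[τ | X_0 = k]. Boundary: v_0 = v_200 = 0. Recurrence: v_k = 1 + (v_{k-1} + v_{k+1})/2 for 1 ≤ k ≤ 199. The particular solution to v_k − (v_{k-1} + v_{k+1})/2 = 1 is v_k = −k^2. Adding homogeneous solution A + B k and matching boundaries gives v_k = k (200 − k). Substituting k = 6: v_6 = 6 · 194 = 1164.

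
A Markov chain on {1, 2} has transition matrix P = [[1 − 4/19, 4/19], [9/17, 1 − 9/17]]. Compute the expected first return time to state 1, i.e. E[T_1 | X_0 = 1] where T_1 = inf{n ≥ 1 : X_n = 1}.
E[T_1 | X_0 = 1] = 1/π_1 = 239/171

For an irreducible recurrent Markov chain with stationary distribution π, E[T_i | X_0 = i] = 1/π_i (Kac's formula). Here π_1 = (9/17)/(4/19 + 9/17) = (9/17)/(239/323) = 171/239, so E[T_1 | X_0 = 1] = 1/π_1 = (4/19 + 9/17)/(9/17) = (239/323)/(9/17) = 239/171.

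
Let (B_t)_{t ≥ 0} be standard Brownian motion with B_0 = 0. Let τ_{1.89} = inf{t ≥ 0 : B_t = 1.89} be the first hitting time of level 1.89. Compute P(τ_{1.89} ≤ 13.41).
P(τ_{1.89} ≤ 13.41) = 2(1 − Φ(1.89/√13.41)) = 2(1 − Φ(0.5161)) ≈ 0.6058

By the reflection principle for standard BM, P(τ_b ≤ t) = 2 · P(B_t ≥ b). Since B_t ~ N(0, t), P(B_t ≥ 1.89) = 1 − Φ(1.89/√t) = 1 − Φ(1.89/√13.41) = 1 − Φ(0.5161) ≈ 0.30289. Doubling: P(τ_{1.89} ≤ 13.41) ≈ 2 · 0.30289 = 0.60578 ≈ 0.6058.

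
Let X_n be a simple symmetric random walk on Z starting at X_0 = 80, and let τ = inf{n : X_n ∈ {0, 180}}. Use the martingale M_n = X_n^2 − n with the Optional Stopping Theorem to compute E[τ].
E[τ] = 8000

M_n = X_n^2 − n is a martingale (since E[X_{n+1}^2 | F_n] = X_n^2 + 1). By OST (τ has finite mean in a bounded region), E[M_τ] = E[M_0] = X_0^2 − 0 = 80^2 = 6400. Also E[M_τ] = E[X_τ^2] − E[τ]. The walk exits at 0 or 180, with P(hit 180 first) = 80/180, so E[X_τ^2] = 180^2 · 80/180 + 0 = 14400. Thus E[τ] = E[X_τ^2] − E[M_τ] = 14400 − 6400 = 8000 = 80(180 − 80) = 8000.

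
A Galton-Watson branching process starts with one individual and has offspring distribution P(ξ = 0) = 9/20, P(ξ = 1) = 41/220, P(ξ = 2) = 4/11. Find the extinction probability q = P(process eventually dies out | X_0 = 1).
q = 1

Mean offspring μ = 0·9/20 + 1·41/220 + 2·4/11 = 201/220 ≤ 1. For μ ≤ 1 with offspring not concentrated at 1, the Galton-Watson process goes extinct almost surely, so q = 1.
(Algebraic check: The pgf is f(s) = 9/20 + 41/220·s + 4/11·s². The extinction probability q is the smallest fixed point of f in [0, 1]. Setting s = f(s):
  4/11·s² + (41/220 − 1)·s + 9/20 = 0
  4/11·s² − (9/20 + 4/11)·s + 9/20 = 0
which factors as (s − 1)·(4/11·s − 9/20) = 0, giving roots s = 1 and s = (9/20)/(4/11) = 99/80. Since 99/80 ≥ 1, the smallest root in [0, 1] is s = 1.)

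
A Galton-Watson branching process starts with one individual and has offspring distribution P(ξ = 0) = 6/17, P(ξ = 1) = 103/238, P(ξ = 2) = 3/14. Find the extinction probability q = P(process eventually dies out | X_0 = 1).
q = 1

Mean offspring μ = 0·6/17 + 1·103/238 + 2·3/14 = 205/238 ≤ 1. For μ ≤ 1 with offspring not concentrated at 1, the Galton-Watson process goes extinct almost surely, so q = 1.
(Algebraic check: The pgf is f(s) = 6/17 + 103/238·s + 3/14·s². The extinction probability q is the smallest fixed point of f in [0, 1]. Setting s = f(s):
  3/14·s² + (103/238 − 1)·s + 6/17 = 0
  3/14·s² − (6/17 + 3/14)·s + 6/17 = 0
which factors as (s − 1)·(3/14·s − 6/17) = 0, giving roots s = 1 and s = (6/17)/(3/14) = 28/17. Since 28/17 ≥ 1, the smallest root in [0, 1] is s = 1.)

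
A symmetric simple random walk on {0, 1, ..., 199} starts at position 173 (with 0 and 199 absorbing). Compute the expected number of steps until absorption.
E[τ | X_0 = 173] = 4498

Let v_k = E[τ | X_0 = k]. Boundary: v_0 = v_199 = 0. Recurrence: v_k = 1 + (v_{k-1} + v_{k+1})/2 for 1 ≤ k ≤ 198. The particular solution to v_k − (v_{k-1} + v_{k+1})/2 = 1 is v_k = −k^2. Adding homogeneous solution A + B k and matching boundaries gives v_k = k (199 − k). Substituting k = 173: v_173 = 173 · 26 = 4498.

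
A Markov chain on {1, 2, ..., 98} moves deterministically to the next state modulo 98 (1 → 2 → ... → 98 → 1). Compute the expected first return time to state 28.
E[T_28 | X_0 = 28] = 98

The chain cycles deterministically, so starting at state 28 it returns in exactly 98 steps. Equivalently, the stationary distribution is uniform π_j = 1/98 for every state j, so by Kac's formula E[T_28] = 1/π_28 = 98.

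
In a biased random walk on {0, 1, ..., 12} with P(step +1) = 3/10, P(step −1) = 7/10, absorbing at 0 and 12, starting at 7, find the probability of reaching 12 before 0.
P(hit 12 before 0) = (1 − (7/3)^7) / (1 − (7/3)^12) = 49897377/3460188940

Let u_k denote P(reach 12 before 0 | start at k). Boundary: u_0 = 0, u_12 = 1. Recurrence: u_k = 3/10·u_{k+1} + 7/10·u_{k-1} for 1 ≤ k ≤ 11. Try u_k = A + B·r^k with r = q/p = (7/10)/(3/10) = 7/3. Substitution satisfies the recurrence; boundary conditions give:
  u_k = (1 − r^k) / (1 − r^N) = (1 − (7/3)^7) / (1 − (7/3)^12) = 49897377/3460188940.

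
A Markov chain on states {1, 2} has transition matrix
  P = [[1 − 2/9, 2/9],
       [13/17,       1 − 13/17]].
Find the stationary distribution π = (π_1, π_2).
π_1 = 117/151, π_2 = 34/151

Solve πP = π with π_1 + π_2 = 1. From πP = π: π_1 · (1 − 2/9) + π_2 · 13/17 = π_1 ⇒ π_2 · 13/17 = π_1 · 2/9 ⇒ π_2/π_1 = (2/9)/(13/17) = 34/117. Together with π_1 + π_2 = 1:
  π_1 = (13/17)/(2/9 + 13/17) = (13/17)/(151/153) = 117/151,
  π_2 = (2/9)/(2/9 + 13/17) = (2/9)/(151/153) = 34/151.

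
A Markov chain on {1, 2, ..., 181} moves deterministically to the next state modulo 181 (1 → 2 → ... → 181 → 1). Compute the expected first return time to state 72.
E[T_72 | X_0 = 72] = 181

The chain cycles deterministically, so starting at state 72 it returns in exactly 181 steps. Equivalently, the stationary distribution is uniform π_j = 1/181 for every state j, so by Kac's formula E[T_72] = 1/π_72 = 181.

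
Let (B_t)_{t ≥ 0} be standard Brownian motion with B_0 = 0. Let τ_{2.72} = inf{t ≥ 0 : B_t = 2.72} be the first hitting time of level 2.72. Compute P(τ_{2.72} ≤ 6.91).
P(τ_{2.72} ≤ 6.91) = 2(1 − Φ(2.72/√6.91)) = 2(1 − Φ(1.0347)) ≈ 0.3008

By the reflection principle for standard BM, P(τ_b ≤ t) = 2 · P(B_t ≥ b). Since B_t ~ N(0, t), P(B_t ≥ 2.72) = 1 − Φ(2.72/√t) = 1 − Φ(2.72/√6.91) = 1 − Φ(1.0347) ≈ 0.15040. Doubling: P(τ_{2.72} ≤ 6.91) ≈ 2 · 0.15040 = 0.30080 ≈ 0.3008.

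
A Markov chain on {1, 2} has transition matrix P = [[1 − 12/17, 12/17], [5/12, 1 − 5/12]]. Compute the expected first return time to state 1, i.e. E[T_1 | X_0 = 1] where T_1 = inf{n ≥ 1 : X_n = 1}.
E[T_1 | X_0 = 1] = 1/π_1 = 229/85

For an irreducible recurrent Markov chain with stationary distribution π, E[T_i | X_0 = i] = 1/π_i (Kac's formula). Here π_1 = (5/12)/(12/17 + 5/12) = (5/12)/(229/204) = 85/229, so E[T_1 | X_0 = 1] = 1/π_1 = (12/17 + 5/12)/(5/12) = (229/204)/(5/12) = 229/85.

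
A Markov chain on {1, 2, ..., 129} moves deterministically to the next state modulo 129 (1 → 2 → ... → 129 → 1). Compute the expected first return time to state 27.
E[T_27 | X_0 = 27] = 129

The chain cycles deterministically, so starting at state 27 it returns in exactly 129 steps. Equivalently, the stationary distribution is uniform π_j = 1/129 for every state j, so by Kac's formula E[T_27] = 1/π_27 = 129.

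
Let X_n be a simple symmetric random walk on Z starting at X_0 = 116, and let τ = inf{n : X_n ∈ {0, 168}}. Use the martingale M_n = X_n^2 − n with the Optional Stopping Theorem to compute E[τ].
E[τ] = 6032

M_n = X_n^2 − n is a martingale (since E[X_{n+1}^2 | F_n] = X_n^2 + 1). By OST (τ has finite mean in a bounded region), E[M_τ] = E[M_0] = X_0^2 − 0 = 116^2 = 13456. Also E[M_τ] = E[X_τ^2] − E[τ]. The walk exits at 0 or 168, with P(hit 168 first) = 116/168, so E[X_τ^2] = 168^2 · 116/168 + 0 = 19488. Thus E[τ] = E[X_τ^2] − E[M_τ] = 19488 − 13456 = 6032 = 116(168 − 116) = 6032.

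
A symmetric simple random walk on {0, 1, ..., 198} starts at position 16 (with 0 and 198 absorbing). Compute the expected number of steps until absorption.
E[τ | X_0 = 16] = 2912

Let v_k = E[τ | X_0 = k]. Boundary: v_0 = v_198 = 0. Recurrence: v_k = 1 + (v_{k-1} + v_{k+1})/2 for 1 ≤ k ≤ 197. The particular solution to v_k − (v_{k-1} + v_{k+1})/2 = 1 is v_k = −k^2. Adding homogeneous solution A + B k and matching boundaries gives v_k = k (198 − k). Substituting k = 16: v_16 = 16 · 182 = 2912.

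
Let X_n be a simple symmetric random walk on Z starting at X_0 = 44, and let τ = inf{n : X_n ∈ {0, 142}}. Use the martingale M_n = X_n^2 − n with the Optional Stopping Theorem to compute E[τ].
E[τ] = 4312

M_n = X_n^2 − n is a martingale (since E[X_{n+1}^2 | F_n] = X_n^2 + 1). By OST (τ has finite mean in a bounded region), E[M_τ] = E[M_0] = X_0^2 − 0 = 44^2 = 1936. Also E[M_τ] = E[X_τ^2] − E[τ]. The walk exits at 0 or 142, with P(hit 142 first) = 44/142, so E[X_τ^2] = 142^2 · 44/142 + 0 = 6248. Thus E[τ] = E[X_τ^2] − E[M_τ] = 6248 − 1936 = 4312 = 44(142 − 44) = 4312.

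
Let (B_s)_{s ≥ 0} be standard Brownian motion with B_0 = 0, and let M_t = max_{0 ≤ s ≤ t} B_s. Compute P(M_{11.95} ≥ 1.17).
P(M_{11.95} ≥ 1.17) = 2·P(B_{11.95} ≥ 1.17) = 2(1 − Φ(1.17/√11.95)) ≈ 0.7350

By the reflection principle for Brownian motion, P(M_t ≥ a) = 2 · P(B_t ≥ a) for a ≥ 0. Since B_t ~ N(0, t), P(B_t ≥ 1.17) = 1 − Φ(1.17/√t) = 1 − Φ(1.17/√11.95) = 1 − Φ(0.3385). So
  P(M_{11.95} ≥ 1.17) = 2(1 − Φ(0.3385)) ≈ 0.7350.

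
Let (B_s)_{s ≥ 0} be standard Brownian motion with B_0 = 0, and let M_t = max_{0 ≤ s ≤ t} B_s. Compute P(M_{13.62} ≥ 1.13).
P(M_{13.62} ≥ 1.13) = 2·P(B_{13.62} ≥ 1.13) = 2(1 − Φ(1.13/√13.62)) ≈ 0.7595

By the reflection principle for Brownian motion, P(M_t ≥ a) = 2 · P(B_t ≥ a) for a ≥ 0. Since B_t ~ N(0, t), P(B_t ≥ 1.13) = 1 − Φ(1.13/√t) = 1 − Φ(1.13/√13.62) = 1 − Φ(0.3062). So
  P(M_{13.62} ≥ 1.13) = 2(1 − Φ(0.3062)) ≈ 0.7595.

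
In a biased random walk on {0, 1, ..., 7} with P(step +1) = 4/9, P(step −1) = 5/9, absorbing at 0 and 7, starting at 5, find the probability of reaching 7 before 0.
P(hit 7 before 0) = (1 − (5/4)^5) / (1 − (5/4)^7) = 33616/61741

Let u_k denote P(reach 7 before 0 | start at k). Boundary: u_0 = 0, u_7 = 1. Recurrence: u_k = 4/9·u_{k+1} + 5/9·u_{k-1} for 1 ≤ k ≤ 6. Try u_k = A + B·r^k with r = q/p = (5/9)/(4/9) = 5/4. Substitution satisfies the recurrence; boundary conditions give:
  u_k = (1 − r^k) / (1 − r^N) = (1 − (5/4)^5) / (1 − (5/4)^7) = 33616/61741.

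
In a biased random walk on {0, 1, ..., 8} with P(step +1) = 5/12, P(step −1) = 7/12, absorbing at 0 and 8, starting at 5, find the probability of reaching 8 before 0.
P(hit 8 before 0) = (1 − (7/5)^5) / (1 − (7/5)^8) = 855125/2687088

Let u_k denote P(reach 8 before 0 | start at k). Boundary: u_0 = 0, u_8 = 1. Recurrence: u_k = 5/12·u_{k+1} + 7/12·u_{k-1} for 1 ≤ k ≤ 7. Try u_k = A + B·r^k with r = q/p = (7/12)/(5/12) = 7/5. Substitution satisfies the recurrence; boundary conditions give:
  u_k = (1 − r^k) / (1 − r^N) = (1 − (7/5)^5) / (1 − (7/5)^8) = 855125/2687088.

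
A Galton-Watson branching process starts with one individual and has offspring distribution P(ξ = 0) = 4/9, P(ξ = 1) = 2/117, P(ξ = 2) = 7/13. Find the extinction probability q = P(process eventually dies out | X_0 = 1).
q = 52/63

The pgf is f(s) = 4/9 + 2/117·s + 7/13·s². The extinction probability q is the smallest fixed point of f in [0, 1]. Setting s = f(s):
  7/13·s² + (2/117 − 1)·s + 4/9 = 0
  7/13·s² − (4/9 + 7/13)·s + 4/9 = 0
which factors as (s − 1)·(7/13·s − 4/9) = 0, giving roots s = 1 and s = (4/9)/(7/13) = 52/63.
Mean offspring μ = 2/117 + 2·7/13 = 128/117 > 1 (supercritical), so q < 1. The extinction probability is the smaller root: q = (4/9)/(7/13) = 52/63.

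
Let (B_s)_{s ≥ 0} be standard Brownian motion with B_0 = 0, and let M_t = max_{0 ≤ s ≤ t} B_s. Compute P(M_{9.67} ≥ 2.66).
P(M_{9.67} ≥ 2.66) = 2·P(B_{9.67} ≥ 2.66) = 2(1 − Φ(2.66/√9.67)) ≈ 0.3923

By the reflection principle for Brownian motion, P(M_t ≥ a) = 2 · P(B_t ≥ a) for a ≥ 0. Since B_t ~ N(0, t), P(B_t ≥ 2.66) = 1 − Φ(2.66/√t) = 1 − Φ(2.66/√9.67) = 1 − Φ(0.8554). So
  P(M_{9.67} ≥ 2.66) = 2(1 − Φ(0.8554)) ≈ 0.3923.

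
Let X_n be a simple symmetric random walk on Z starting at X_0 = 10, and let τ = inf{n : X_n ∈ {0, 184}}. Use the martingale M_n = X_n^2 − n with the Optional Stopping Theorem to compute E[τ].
E[τ] = 1740

M_n = X_n^2 − n is a martingale (since E[X_{n+1}^2 | F_n] = X_n^2 + 1). By OST (τ has finite mean in a bounded region), E[M_τ] = E[M_0] = X_0^2 − 0 = 10^2 = 100. Also E[M_τ] = E[X_τ^2] − E[τ]. The walk exits at 0 or 184, with P(hit 184 first) = 10/184, so E[X_τ^2] = 184^2 · 10/184 + 0 = 1840. Thus E[τ] = E[X_τ^2] − E[M_τ] = 1840 − 100 = 1740 = 10(184 − 10) = 1740.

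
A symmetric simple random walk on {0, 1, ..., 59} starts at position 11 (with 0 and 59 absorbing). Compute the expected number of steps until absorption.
E[τ | X_0 = 11] = 528

Let v_k = E[τ | X_0 = k]. Boundary: v_0 = v_59 = 0. Recurrence: v_k = 1 + (v_{k-1} + v_{k+1})/2 for 1 ≤ k ≤ 58. The particular solution to v_k − (v_{k-1} + v_{k+1})/2 = 1 is v_k = −k^2. Adding homogeneous solution A + B k and matching boundaries gives v_k = k (59 − k). Substituting k = 11: v_11 = 11 · 48 = 528.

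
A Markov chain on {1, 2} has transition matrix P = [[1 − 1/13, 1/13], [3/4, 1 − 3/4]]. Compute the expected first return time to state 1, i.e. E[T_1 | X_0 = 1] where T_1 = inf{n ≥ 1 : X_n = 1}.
E[T_1 | X_0 = 1] = 1/π_1 = 43/39

For an irreducible recurrent Markov chain with stationary distribution π, E[T_i | X_0 = i] = 1/π_i (Kac's formula). Here π_1 = (3/4)/(1/13 + 3/4) = (3/4)/(43/52) = 39/43, so E[T_1 | X_0 = 1] = 1/π_1 = (1/13 + 3/4)/(3/4) = (43/52)/(3/4) = 43/39.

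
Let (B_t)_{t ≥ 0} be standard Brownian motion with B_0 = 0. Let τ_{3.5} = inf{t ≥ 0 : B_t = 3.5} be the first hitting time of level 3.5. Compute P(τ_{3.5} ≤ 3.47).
P(τ_{3.5} ≤ 3.47) = 2(1 − Φ(3.5/√3.47)) = 2(1 − Φ(1.8789)) ≈ 0.0603

By the reflection principle for standard BM, P(τ_b ≤ t) = 2 · P(B_t ≥ b). Since B_t ~ N(0, t), P(B_t ≥ 3.5) = 1 − Φ(3.5/√t) = 1 − Φ(3.5/√3.47) = 1 − Φ(1.8789) ≈ 0.03013. Doubling: P(τ_{3.5} ≤ 3.47) ≈ 2 · 0.03013 = 0.06026 ≈ 0.0603.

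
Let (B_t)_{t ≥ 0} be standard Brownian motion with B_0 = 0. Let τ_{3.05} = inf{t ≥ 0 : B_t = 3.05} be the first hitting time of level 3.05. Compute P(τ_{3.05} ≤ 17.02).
P(τ_{3.05} ≤ 17.02) = 2(1 − Φ(3.05/√17.02)) = 2(1 − Φ(0.7393)) ≈ 0.4597

By the reflection principle for standard BM, P(τ_b ≤ t) = 2 · P(B_t ≥ b). Since B_t ~ N(0, t), P(B_t ≥ 3.05) = 1 − Φ(3.05/√t) = 1 − Φ(3.05/√17.02) = 1 − Φ(0.7393) ≈ 0.22986. Doubling: P(τ_{3.05} ≤ 17.02) ≈ 2 · 0.22986 = 0.45972 ≈ 0.4597.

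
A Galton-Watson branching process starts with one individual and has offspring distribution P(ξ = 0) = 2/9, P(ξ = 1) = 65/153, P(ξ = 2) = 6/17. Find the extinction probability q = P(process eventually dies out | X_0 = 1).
q = 17/27

The pgf is f(s) = 2/9 + 65/153·s + 6/17·s². The extinction probability q is the smallest fixed point of f in [0, 1]. Setting s = f(s):
  6/17·s² + (65/153 − 1)·s + 2/9 = 0
  6/17·s² − (2/9 + 6/17)·s + 2/9 = 0
which factors as (s − 1)·(6/17·s − 2/9) = 0, giving roots s = 1 and s = (2/9)/(6/17) = 17/27.
Mean offspring μ = 65/153 + 2·6/17 = 173/153 > 1 (supercritical), so q < 1. The extinction probability is the smaller root: q = (2/9)/(6/17) = 17/27.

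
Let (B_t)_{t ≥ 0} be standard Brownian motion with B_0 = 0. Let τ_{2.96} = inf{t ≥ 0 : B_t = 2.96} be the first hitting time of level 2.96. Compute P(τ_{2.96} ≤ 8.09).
P(τ_{2.96} ≤ 8.09) = 2(1 − Φ(2.96/√8.09)) = 2(1 − Φ(1.0407)) ≈ 0.2980

By the reflection principle for standard BM, P(τ_b ≤ t) = 2 · P(B_t ≥ b). Since B_t ~ N(0, t), P(B_t ≥ 2.96) = 1 − Φ(2.96/√t) = 1 − Φ(2.96/√8.09) = 1 − Φ(1.0407) ≈ 0.14901. Doubling: P(τ_{2.96} ≤ 8.09) ≈ 2 · 0.14901 = 0.29802 ≈ 0.2980.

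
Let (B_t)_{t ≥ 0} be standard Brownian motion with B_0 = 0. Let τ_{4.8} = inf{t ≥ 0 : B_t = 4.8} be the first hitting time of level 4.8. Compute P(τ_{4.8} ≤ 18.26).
P(τ_{4.8} ≤ 18.26) = 2(1 − Φ(4.8/√18.26)) = 2(1 − Φ(1.1233)) ≈ 0.2613

By the reflection principle for standard BM, P(τ_b ≤ t) = 2 · P(B_t ≥ b). Since B_t ~ N(0, t), P(B_t ≥ 4.8) = 1 − Φ(4.8/√t) = 1 − Φ(4.8/√18.26) = 1 − Φ(1.1233) ≈ 0.13066. Doubling: P(τ_{4.8} ≤ 18.26) ≈ 2 · 0.13066 = 0.26132 ≈ 0.2613.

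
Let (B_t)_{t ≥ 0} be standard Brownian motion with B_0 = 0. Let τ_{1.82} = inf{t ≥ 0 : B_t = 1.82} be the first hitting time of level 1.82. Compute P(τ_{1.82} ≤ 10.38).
P(τ_{1.82} ≤ 10.38) = 2(1 − Φ(1.82/√10.38)) = 2(1 − Φ(0.5649)) ≈ 0.5721

By the reflection principle for standard BM, P(τ_b ≤ t) = 2 · P(B_t ≥ b). Since B_t ~ N(0, t), P(B_t ≥ 1.82) = 1 − Φ(1.82/√t) = 1 − Φ(1.82/√10.38) = 1 − Φ(0.5649) ≈ 0.28607. Doubling: P(τ_{1.82} ≤ 10.38) ≈ 2 · 0.28607 = 0.57214 ≈ 0.5721.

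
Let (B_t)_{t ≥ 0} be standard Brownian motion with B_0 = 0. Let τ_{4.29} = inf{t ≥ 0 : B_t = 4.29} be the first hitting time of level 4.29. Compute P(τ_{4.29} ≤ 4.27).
P(τ_{4.29} ≤ 4.27) = 2(1 − Φ(4.29/√4.27)) = 2(1 − Φ(2.0761)) ≈ 0.0379

By the reflection principle for standard BM, P(τ_b ≤ t) = 2 · P(B_t ≥ b). Since B_t ~ N(0, t), P(B_t ≥ 4.29) = 1 − Φ(4.29/√t) = 1 − Φ(4.29/√4.27) = 1 − Φ(2.0761) ≈ 0.01894. Doubling: P(τ_{4.29} ≤ 4.27) ≈ 2 · 0.01894 = 0.03788 ≈ 0.0379.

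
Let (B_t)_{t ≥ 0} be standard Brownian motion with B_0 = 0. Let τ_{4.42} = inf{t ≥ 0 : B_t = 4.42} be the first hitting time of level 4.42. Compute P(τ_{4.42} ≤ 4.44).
P(τ_{4.42} ≤ 4.44) = 2(1 − Φ(4.42/√4.44)) = 2(1 − Φ(2.0976)) ≈ 0.0359

By the reflection principle for standard BM, P(τ_b ≤ t) = 2 · P(B_t ≥ b). Since B_t ~ N(0, t), P(B_t ≥ 4.42) = 1 − Φ(4.42/√t) = 1 − Φ(4.42/√4.44) = 1 − Φ(2.0976) ≈ 0.01797. Doubling: P(τ_{4.42} ≤ 4.44) ≈ 2 · 0.01797 = 0.03594 ≈ 0.0359.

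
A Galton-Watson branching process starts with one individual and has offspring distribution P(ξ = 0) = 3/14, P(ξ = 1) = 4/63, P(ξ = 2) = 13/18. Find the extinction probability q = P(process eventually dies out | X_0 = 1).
q = 27/91

The pgf is f(s) = 3/14 + 4/63·s + 13/18·s². The extinction probability q is the smallest fixed point of f in [0, 1]. Setting s = f(s):
  13/18·s² + (4/63 − 1)·s + 3/14 = 0
  13/18·s² − (3/14 + 13/18)·s + 3/14 = 0
which factors as (s − 1)·(13/18·s − 3/14) = 0, giving roots s = 1 and s = (3/14)/(13/18) = 27/91.
Mean offspring μ = 4/63 + 2·13/18 = 95/63 > 1 (supercritical), so q < 1. The extinction probability is the smaller root: q = (3/14)/(13/18) = 27/91.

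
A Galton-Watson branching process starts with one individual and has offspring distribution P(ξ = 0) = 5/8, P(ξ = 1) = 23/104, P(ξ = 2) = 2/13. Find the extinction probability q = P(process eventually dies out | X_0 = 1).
q = 1

Mean offspring μ = 0·5/8 + 1·23/104 + 2·2/13 = 55/104 ≤ 1. For μ ≤ 1 with offspring not concentrated at 1, the Galton-Watson process goes extinct almost surely, so q = 1.
(Algebraic check: The pgf is f(s) = 5/8 + 23/104·s + 2/13·s². The extinction probability q is the smallest fixed point of f in [0, 1]. Setting s = f(s):
  2/13·s² + (23/104 − 1)·s + 5/8 = 0
  2/13·s² − (5/8 + 2/13)·s + 5/8 = 0
which factors as (s − 1)·(2/13·s − 5/8) = 0, giving roots s = 1 and s = (5/8)/(2/13) = 65/16. Since 65/16 ≥ 1, the smallest root in [0, 1] is s = 1.)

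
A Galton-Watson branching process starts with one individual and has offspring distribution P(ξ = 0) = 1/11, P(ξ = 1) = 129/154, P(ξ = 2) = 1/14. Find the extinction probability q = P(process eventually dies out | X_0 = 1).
q = 1

Mean offspring μ = 0·1/11 + 1·129/154 + 2·1/14 = 151/154 ≤ 1. For μ ≤ 1 with offspring not concentrated at 1, the Galton-Watson process goes extinct almost surely, so q = 1.
(Algebraic check: The pgf is f(s) = 1/11 + 129/154·s + 1/14·s². The extinction probability q is the smallest fixed point of f in [0, 1]. Setting s = f(s):
  1/14·s² + (129/154 − 1)·s + 1/11 = 0
  1/14·s² − (1/11 + 1/14)·s + 1/11 = 0
which factors as (s − 1)·(1/14·s − 1/11) = 0, giving roots s = 1 and s = (1/11)/(1/14) = 14/11. Since 14/11 ≥ 1, the smallest root in [0, 1] is s = 1.)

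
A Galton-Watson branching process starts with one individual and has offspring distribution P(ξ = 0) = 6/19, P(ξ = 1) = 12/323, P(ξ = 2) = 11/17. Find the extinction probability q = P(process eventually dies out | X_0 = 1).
q = 102/209

The pgf is f(s) = 6/19 + 12/323·s + 11/17·s². The extinction probability q is the smallest fixed point of f in [0, 1]. Setting s = f(s):
  11/17·s² + (12/323 − 1)·s + 6/19 = 0
  11/17·s² − (6/19 + 11/17)·s + 6/19 = 0
which factors as (s − 1)·(11/17·s − 6/19) = 0, giving roots s = 1 and s = (6/19)/(11/17) = 102/209.
Mean offspring μ = 12/323 + 2·11/17 = 430/323 > 1 (supercritical), so q < 1. The extinction probability is the smaller root: q = (6/19)/(11/17) = 102/209.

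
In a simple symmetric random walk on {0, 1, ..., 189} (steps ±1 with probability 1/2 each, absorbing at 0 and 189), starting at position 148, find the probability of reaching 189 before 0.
P(hit 189 before 0) = 148/189

Let u_k = P(hit 189 before 0 | start at k). Then u_0 = 0, u_189 = 1, and u_k = u_{k-1}/2 + u_{k+1}/2 for 1 ≤ k ≤ 188. This harmonic recurrence is solved by u_k = k/189, giving u_148 = 148/189.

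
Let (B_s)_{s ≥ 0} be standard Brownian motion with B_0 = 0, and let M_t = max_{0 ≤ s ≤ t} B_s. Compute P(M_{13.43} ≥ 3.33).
P(M_{13.43} ≥ 3.33) = 2·P(B_{13.43} ≥ 3.33) = 2(1 − Φ(3.33/√13.43)) ≈ 0.3635

By the reflection principle for Brownian motion, P(M_t ≥ a) = 2 · P(B_t ≥ a) for a ≥ 0. Since B_t ~ N(0, t), P(B_t ≥ 3.33) = 1 − Φ(3.33/√t) = 1 − Φ(3.33/√13.43) = 1 − Φ(0.9087). So
  P(M_{13.43} ≥ 3.33) = 2(1 − Φ(0.9087)) ≈ 0.3635.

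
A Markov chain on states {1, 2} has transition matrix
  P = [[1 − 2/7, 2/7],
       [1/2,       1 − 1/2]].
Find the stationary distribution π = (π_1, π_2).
π_1 = 7/11, π_2 = 4/11

Solve πP = π with π_1 + π_2 = 1. From πP = π: π_1 · (1 − 2/7) + π_2 · 1/2 = π_1 ⇒ π_2 · 1/2 = π_1 · 2/7 ⇒ π_2/π_1 = (2/7)/(1/2) = 4/7. Together with π_1 + π_2 = 1:
  π_1 = (1/2)/(2/7 + 1/2) = (1/2)/(11/14) = 7/11,
  π_2 = (2/7)/(2/7 + 1/2) = (2/7)/(11/14) = 4/11.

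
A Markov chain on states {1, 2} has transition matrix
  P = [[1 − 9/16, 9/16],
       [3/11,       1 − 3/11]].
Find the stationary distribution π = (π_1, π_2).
π_1 = 16/49, π_2 = 33/49

Solve πP = π with π_1 + π_2 = 1. From πP = π: π_1 · (1 − 9/16) + π_2 · 3/11 = π_1 ⇒ π_2 · 3/11 = π_1 · 9/16 ⇒ π_2/π_1 = (9/16)/(3/11) = 33/16. Together with π_1 + π_2 = 1:
  π_1 = (3/11)/(9/16 + 3/11) = (3/11)/(147/176) = 16/49,
  π_2 = (9/16)/(9/16 + 3/11) = (9/16)/(147/176) = 33/49.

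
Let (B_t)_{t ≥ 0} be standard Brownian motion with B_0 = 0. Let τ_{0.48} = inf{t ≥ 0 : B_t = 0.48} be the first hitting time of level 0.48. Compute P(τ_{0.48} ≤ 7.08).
P(τ_{0.48} ≤ 7.08) = 2(1 − Φ(0.48/√7.08)) = 2(1 − Φ(0.1804)) ≈ 0.8568

By the reflection principle for standard BM, P(τ_b ≤ t) = 2 · P(B_t ≥ b). Since B_t ~ N(0, t), P(B_t ≥ 0.48) = 1 − Φ(0.48/√t) = 1 − Φ(0.48/√7.08) = 1 − Φ(0.1804) ≈ 0.42842. Doubling: P(τ_{0.48} ≤ 7.08) ≈ 2 · 0.42842 = 0.85684 ≈ 0.8568.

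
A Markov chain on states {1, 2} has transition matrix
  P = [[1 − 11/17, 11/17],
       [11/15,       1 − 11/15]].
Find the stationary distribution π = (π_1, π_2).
π_1 = 17/32, π_2 = 15/32

Solve πP = π with π_1 + π_2 = 1. From πP = π: π_1 · (1 − 11/17) + π_2 · 11/15 = π_1 ⇒ π_2 · 11/15 = π_1 · 11/17 ⇒ π_2/π_1 = (11/17)/(11/15) = 15/17. Together with π_1 + π_2 = 1:
  π_1 = (11/15)/(11/17 + 11/15) = (11/15)/(352/255) = 17/32,
  π_2 = (11/17)/(11/17 + 11/15) = (11/17)/(352/255) = 15/32.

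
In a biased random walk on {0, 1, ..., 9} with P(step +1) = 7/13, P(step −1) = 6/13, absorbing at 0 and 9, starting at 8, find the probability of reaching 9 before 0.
P(hit 9 before 0) = (1 − (6/7)^8) / (1 − (6/7)^9) = 28596295/30275911

Let u_k denote P(reach 9 before 0 | start at k). Boundary: u_0 = 0, u_9 = 1. Recurrence: u_k = 7/13·u_{k+1} + 6/13·u_{k-1} for 1 ≤ k ≤ 8. Try u_k = A + B·r^k with r = q/p = (6/13)/(7/13) = 6/7. Substitution satisfies the recurrence; boundary conditions give:
  u_k = (1 − r^k) / (1 − r^N) = (1 − (6/7)^8) / (1 − (6/7)^9) = 28596295/30275911.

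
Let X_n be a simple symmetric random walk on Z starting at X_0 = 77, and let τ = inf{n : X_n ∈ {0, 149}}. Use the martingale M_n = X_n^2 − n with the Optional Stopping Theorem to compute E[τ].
E[τ] = 5544

M_n = X_n^2 − n is a martingale (since E[X_{n+1}^2 | F_n] = X_n^2 + 1). By OST (τ has finite mean in a bounded region), E[M_τ] = E[M_0] = X_0^2 − 0 = 77^2 = 5929. Also E[M_τ] = E[X_τ^2] − E[τ]. The walk exits at 0 or 149, with P(hit 149 first) = 77/149, so E[X_τ^2] = 149^2 · 77/149 + 0 = 11473. Thus E[τ] = E[X_τ^2] − E[M_τ] = 11473 − 5929 = 5544 = 77(149 − 77) = 5544.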